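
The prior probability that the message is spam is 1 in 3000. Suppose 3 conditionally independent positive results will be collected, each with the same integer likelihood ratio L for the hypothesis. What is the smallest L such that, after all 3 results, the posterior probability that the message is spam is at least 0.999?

145

Prior odds = (1/3000)/(2999/3000) = 1/2999.
Target odds = 0.999/0.001 = 999.
Need L³ ≥ 999 ÷ (1/2999) = 2996001.
144³ = 2985984 < 2996001 ≤ 3048625 = 145³, so L = 145.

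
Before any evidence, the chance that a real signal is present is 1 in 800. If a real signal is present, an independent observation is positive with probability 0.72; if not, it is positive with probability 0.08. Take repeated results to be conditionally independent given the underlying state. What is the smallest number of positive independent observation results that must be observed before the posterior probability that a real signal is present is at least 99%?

6

Prior odds = 0.00125/0.99875 = 1/799.
Likelihood ratio of a positive = 0.72/0.08 = 9.
Target odds: 0.99 ÷ 0.01 = 99.
Require 9ⁿ ≥ 99 ÷ (1/799) = 79101.
9⁵ = 59049 falls short of 79101 but 9⁶ = 531441 reaches it, so n = 6.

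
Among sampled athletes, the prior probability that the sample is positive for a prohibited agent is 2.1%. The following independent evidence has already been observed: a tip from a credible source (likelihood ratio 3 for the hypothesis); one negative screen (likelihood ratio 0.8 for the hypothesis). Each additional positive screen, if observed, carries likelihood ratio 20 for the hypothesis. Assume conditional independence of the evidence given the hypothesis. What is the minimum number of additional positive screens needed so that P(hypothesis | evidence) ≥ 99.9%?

4

Prior odds = 0.021/0.979 = 21/979.
Combined Bayes factor of the evidence already in hand = 3 × 0.8 = 2.4.
Odds after that evidence = (21/979) × 2.4 = 252/4895.
Target odds = 0.999/0.001 = 999.
Need 20ⁿ ≥ 999 ÷ (252/4895) = 543345/28.
20³ = 8000 falls short of 543345/28 but 20⁴ = 160000 reaches it, so n = 4.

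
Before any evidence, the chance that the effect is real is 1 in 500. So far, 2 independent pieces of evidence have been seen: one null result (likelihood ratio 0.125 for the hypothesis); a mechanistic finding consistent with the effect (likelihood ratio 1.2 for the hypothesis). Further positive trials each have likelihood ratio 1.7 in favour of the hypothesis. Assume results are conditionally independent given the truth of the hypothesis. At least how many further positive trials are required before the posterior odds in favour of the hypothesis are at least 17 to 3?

19

Prior odds = 0.002/0.998 = 1/499.
Combined Bayes factor of the evidence already in hand = 0.125 × 1.2 = 0.15.
Odds after that evidence = (1/499) × 0.15 = 3/9980.
Target odds = 17/3.
Need 1.7ⁿ ≥ 17/3 ÷ (3/9980) = 169660/9.
1.7¹⁸ ≈14063.1 falls short of 169660/9 but 1.7¹⁹ ≈23907.2 reaches it, so n = 19.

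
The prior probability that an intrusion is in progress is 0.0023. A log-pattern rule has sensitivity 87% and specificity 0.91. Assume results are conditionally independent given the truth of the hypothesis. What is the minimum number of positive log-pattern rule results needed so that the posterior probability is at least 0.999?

6

Prior odds = 0.0023/0.9977 = 23/9977.
False-positive rate = 1 − 0.91 = 0.09; likelihood ratio of a positive = 0.87/0.09 = 29/3.
Target posterior odds = 0.999/0.001 = 999.
Require (29/3)ⁿ ≥ 999 ÷ (23/9977) = 9967023/23.
(29/3)⁵ = 20511149/243 falls short of 9967023/23 but (29/3)⁶ = 594823321/729 reaches it, so n = 6.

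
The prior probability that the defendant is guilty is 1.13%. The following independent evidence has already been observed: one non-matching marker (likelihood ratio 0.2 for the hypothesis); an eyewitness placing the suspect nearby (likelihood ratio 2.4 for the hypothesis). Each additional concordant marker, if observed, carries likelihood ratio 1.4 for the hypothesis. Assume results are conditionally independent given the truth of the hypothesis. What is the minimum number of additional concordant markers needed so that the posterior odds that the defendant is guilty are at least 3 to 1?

Prior odds = 0.0113/0.9887 = 113/9887.
Combined Bayes factor of the evidence already in hand = 0.2 × 2.4 = 0.48.
Odds after that evidence = (113/9887) × 0.48 = 1356/247175.
Target odds = 3.
Need 1.4ⁿ ≥ 3 ÷ (1356/247175) = 247175/452.
1.4¹⁸ ≈426.879 falls short of 247175/452 but 1.4¹⁹ ≈597.63 reaches it, so n = 19.

19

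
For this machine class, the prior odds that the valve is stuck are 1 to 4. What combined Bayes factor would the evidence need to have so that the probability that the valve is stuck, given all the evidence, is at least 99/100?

Prior odds = 0.25.
Target odds = 0.99/0.01 = 99.
Required Bayes factor = 99 ÷ 0.25 = 396.

396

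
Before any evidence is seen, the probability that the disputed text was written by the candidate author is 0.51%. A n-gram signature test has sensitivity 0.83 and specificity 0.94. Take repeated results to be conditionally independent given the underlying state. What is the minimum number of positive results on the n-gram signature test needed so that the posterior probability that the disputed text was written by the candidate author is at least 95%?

Prior odds = 0.0051/0.9949 = 51/9949.
False-positive rate = 1 − 0.94 = 0.06; likelihood ratio of a positive = 0.83/0.06 = 83/6.
Target posterior odds = 0.95/0.05 = 19.
Require (83/6)ⁿ ≥ 19 ÷ (51/9949) = 189031/51.
(83/6)³ = 571787/216 falls short of 189031/51 but (83/6)⁴ = 47458321/1296 reaches it, so n = 4.

4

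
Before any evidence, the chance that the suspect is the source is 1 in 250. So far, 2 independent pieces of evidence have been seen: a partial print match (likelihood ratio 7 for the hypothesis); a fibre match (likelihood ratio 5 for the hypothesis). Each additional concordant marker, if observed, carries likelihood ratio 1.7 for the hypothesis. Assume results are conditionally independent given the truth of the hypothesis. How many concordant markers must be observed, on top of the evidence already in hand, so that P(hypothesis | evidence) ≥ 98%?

12

Prior odds = 0.004/0.996 = 1/249.
Combined Bayes factor of the evidence already in hand = 7 × 5 = 35.
Odds after that evidence = (1/249) × 35 = 35/249.
Target odds = 0.98/0.02 = 49.
Need 1.7ⁿ ≥ 49 ÷ (35/249) = 348.6.
1.7¹¹ ≈342.719 falls short of 348.6 but 1.7¹² ≈582.622 reaches it, so n = 12.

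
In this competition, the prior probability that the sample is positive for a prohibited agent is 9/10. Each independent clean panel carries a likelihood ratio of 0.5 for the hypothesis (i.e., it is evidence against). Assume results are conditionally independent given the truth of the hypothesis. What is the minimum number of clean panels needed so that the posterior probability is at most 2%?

Prior odds: 0.9 ÷ 0.1 = 9.
Likelihood ratio per clean panel = 0.5.
Target odds: 0.02 ÷ 0.98 = 1/49.
Need 9 × 0.5ⁿ ≤ 1/49, i.e. 0.5ⁿ ≤ 1/441.
0.5⁸ = 0.00390625 is still above 1/441 but 0.5⁹ = 0.001953125 is at or below it, so n = 9.

9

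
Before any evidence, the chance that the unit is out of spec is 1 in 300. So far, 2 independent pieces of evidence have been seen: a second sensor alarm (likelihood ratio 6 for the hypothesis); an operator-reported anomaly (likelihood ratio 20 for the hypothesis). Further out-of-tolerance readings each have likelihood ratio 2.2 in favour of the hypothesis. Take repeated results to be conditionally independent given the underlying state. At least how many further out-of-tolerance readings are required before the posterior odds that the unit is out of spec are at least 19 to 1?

5

Prior odds = (1/300)/(299/300) = 1/299.
Combined Bayes factor of the evidence already in hand = 6 × 20 = 120.
Odds after that evidence = (1/299) × 120 = 120/299.
Target odds = 19.
Need 2.2ⁿ ≥ 19 ÷ (120/299) = 5681/120.
2.2⁴ = 23.4256 falls short of 5681/120 but 2.2⁵ = 51.53632 reaches it, so n = 5.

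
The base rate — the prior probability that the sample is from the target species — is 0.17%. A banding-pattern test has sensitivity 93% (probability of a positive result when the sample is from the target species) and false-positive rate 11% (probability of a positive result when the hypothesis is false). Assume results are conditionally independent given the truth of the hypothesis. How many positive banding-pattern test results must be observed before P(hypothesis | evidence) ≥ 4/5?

Prior odds: 0.0017 ÷ 0.9983 = 17/9983.
Likelihood ratio of a positive result = 0.93/0.11 = 93/11.
Target posterior odds = 0.8/0.2 = 4.
Need (17/9983) × (93/11)ⁿ ≥ 4, i.e. (93/11)ⁿ ≥ 39932/17.
(93/11)³ = 804357/1331 falls short of 39932/17 but (93/11)⁴ = 74805201/14641 reaches it, so n = 4.

4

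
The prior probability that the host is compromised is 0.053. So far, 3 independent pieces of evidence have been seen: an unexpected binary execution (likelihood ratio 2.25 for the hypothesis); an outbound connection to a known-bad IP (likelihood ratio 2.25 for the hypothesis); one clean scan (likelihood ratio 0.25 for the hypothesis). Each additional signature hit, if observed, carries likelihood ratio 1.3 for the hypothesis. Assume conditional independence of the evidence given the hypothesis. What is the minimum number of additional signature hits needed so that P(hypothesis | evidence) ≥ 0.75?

Prior odds = 0.053/0.947 = 53/947.
Combined Bayes factor of the evidence already in hand = 2.25 × 2.25 × 0.25 = 1.265625.
Odds after that evidence = (53/947) × 1.265625 = 4293/60608.
Target odds = 0.75/0.25 = 3.
Need 1.3ⁿ ≥ 3 ÷ (4293/60608) = 60608/1431.
1.3¹⁴ ≈39.3738 falls short of 60608/1431 but 1.3¹⁵ ≈51.1859 reaches it, so n = 15.

15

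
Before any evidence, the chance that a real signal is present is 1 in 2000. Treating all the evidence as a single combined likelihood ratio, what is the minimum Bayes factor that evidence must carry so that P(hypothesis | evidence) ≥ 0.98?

Prior odds = 0.0005/0.9995 = 1/1999.
Target odds = 0.98/0.02 = 49.
Required Bayes factor = 49 ÷ (1/1999) = 97951.

97951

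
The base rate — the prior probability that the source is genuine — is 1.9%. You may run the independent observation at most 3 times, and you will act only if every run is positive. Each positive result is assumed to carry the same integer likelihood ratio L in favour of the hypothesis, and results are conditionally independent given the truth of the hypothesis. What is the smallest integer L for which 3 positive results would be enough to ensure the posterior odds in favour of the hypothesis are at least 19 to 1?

Prior odds = 0.019/0.981 = 19/981.
Target odds = 19.
Need L³ ≥ 19 ÷ (19/981) = 981.
9³ = 729 < 981 ≤ 1000 = 10³, so L = 10.

10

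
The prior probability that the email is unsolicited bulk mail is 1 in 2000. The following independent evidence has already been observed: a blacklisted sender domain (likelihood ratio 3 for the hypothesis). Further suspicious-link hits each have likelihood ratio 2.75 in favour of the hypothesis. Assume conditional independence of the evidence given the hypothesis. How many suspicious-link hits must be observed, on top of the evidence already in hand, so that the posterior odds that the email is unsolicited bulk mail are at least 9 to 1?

9

Prior odds = 0.0005/0.9995 = 1/1999.
Bayes factor of the evidence already in hand = 3.
Odds after that evidence = (1/1999) × 3 = 3/1999.
Target odds = 9.
Need 2.75ⁿ ≥ 9 ÷ (3/1999) = 5997.
2.75⁸ = 214358881/65536 falls short of 5997 but 2.75⁹ ≈8994.86 reaches it, so n = 9.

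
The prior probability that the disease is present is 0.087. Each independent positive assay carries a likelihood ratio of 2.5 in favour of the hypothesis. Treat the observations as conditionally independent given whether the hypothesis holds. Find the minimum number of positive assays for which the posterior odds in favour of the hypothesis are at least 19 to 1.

6

Prior odds: 0.087 ÷ 0.913 = 87/913.
Likelihood ratio per positive assay = 2.5.
Target odds = 19.
Need (87/913) × 2.5ⁿ ≥ 19, i.e. 2.5ⁿ ≥ 17347/87.
2.5⁵ = 97.65625 falls short of 17347/87 but 2.5⁶ = 244.140625 reaches it, so n = 6.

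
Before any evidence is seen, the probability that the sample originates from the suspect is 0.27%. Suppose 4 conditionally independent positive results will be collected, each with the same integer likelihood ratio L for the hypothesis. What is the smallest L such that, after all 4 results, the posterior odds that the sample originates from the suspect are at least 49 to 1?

Prior odds = 0.0027/0.9973 = 27/9973.
Target odds = 49.
Need L⁴ ≥ 49 ÷ (27/9973) = 488677/27.
11⁴ = 14641 < 488677/27 ≤ 20736 = 12⁴, so L = 12.

12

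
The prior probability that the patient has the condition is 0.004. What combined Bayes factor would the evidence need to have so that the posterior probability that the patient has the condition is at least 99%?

Prior odds = 0.004/0.996 = 1/249.
Target odds = 0.99/0.01 = 99.
Required Bayes factor = 99 ÷ (1/249) = 24651.

24651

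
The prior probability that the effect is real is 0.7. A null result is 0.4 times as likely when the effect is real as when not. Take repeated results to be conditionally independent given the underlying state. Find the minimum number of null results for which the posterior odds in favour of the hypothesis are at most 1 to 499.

8

Prior odds: 0.7 ÷ 0.3 = 7/3.
Likelihood ratio per null result = 0.4.
Target odds = 1/499.
Require 0.4ⁿ ≤ 1/499 ÷ (7/3) = 3/3493.
0.4⁷ = 128/78125 is still above 3/3493 but 0.4⁸ = 256/390625 is at or below it, so n = 8.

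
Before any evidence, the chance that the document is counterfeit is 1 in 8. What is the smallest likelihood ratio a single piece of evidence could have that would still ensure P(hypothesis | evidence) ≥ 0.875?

49

Prior odds = 0.125/0.875 = 1/7.
Target odds = 0.875/0.125 = 7.
Required Bayes factor = 7 ÷ (1/7) = 49.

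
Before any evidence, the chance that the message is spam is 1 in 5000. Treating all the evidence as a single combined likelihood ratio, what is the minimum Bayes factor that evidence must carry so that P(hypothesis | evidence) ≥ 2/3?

Prior odds = 0.0002/0.9998 = 1/4999.
Target odds = (2/3)/(1/3) = 2.
Required Bayes factor = 2 ÷ (1/4999) = 9998.

9998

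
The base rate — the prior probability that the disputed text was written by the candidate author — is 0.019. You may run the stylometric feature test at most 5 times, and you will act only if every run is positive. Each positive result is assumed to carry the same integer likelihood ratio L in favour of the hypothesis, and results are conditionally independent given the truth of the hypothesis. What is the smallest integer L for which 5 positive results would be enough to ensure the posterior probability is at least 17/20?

Prior odds = 0.019/0.981 = 19/981.
Target odds = 0.85/0.15 = 17/3.
Need L⁵ ≥ 17/3 ÷ (19/981) = 5559/19.
3⁵ = 243 < 5559/19 ≤ 1024 = 4⁵, so L = 4.

4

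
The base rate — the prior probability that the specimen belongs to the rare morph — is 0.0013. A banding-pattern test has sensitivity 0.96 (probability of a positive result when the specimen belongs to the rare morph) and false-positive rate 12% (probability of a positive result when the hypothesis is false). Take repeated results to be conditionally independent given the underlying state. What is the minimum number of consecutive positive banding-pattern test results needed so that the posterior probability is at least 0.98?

Prior odds: 0.0013 ÷ 0.9987 = 13/9987.
Likelihood ratio of a positive result = 0.96/0.12 = 8.
Target posterior odds = 0.98/0.02 = 49.
Require 8ⁿ ≥ 49 ÷ (13/9987) = 489363/13.
8⁵ = 32768 falls short of 489363/13 but 8⁶ = 262144 reaches it, so n = 6.

6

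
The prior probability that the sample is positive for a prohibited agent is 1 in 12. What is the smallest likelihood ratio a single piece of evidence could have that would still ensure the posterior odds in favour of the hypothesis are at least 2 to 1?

Prior odds = (1/12)/(11/12) = 1/11.
Target odds = 2.
Required Bayes factor = 2 ÷ (1/11) = 22.

22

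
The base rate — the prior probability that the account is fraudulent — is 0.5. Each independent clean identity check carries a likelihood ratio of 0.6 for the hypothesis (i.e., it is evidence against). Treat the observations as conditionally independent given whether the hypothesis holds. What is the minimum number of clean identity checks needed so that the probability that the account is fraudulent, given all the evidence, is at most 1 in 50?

8

Prior odds = 0.5/0.5 = 1.
Likelihood ratio per clean identity check = 0.6.
Target odds: 0.02 ÷ 0.98 = 1/49.
Require 0.6ⁿ ≤ 1/49 ÷ 1 = 1/49.
0.6⁷ = 2187/78125 is still above 1/49 but 0.6⁸ = 6561/390625 is at or below it, so n = 8.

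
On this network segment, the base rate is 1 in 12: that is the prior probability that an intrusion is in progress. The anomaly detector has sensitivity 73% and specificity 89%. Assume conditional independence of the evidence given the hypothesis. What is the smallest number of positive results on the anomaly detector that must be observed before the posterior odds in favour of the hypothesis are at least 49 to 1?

4

Prior odds = (1/12)/(11/12) = 1/11.
False-positive rate = 1 − 0.89 = 0.11; likelihood ratio of a positive = 0.73/0.11 = 73/11.
Target odds = 49.
Need (1/11) × (73/11)ⁿ ≥ 49, i.e. (73/11)ⁿ ≥ 539.
(73/11)³ = 389017/1331 falls short of 539 but (73/11)⁴ = 28398241/14641 reaches it, so n = 4.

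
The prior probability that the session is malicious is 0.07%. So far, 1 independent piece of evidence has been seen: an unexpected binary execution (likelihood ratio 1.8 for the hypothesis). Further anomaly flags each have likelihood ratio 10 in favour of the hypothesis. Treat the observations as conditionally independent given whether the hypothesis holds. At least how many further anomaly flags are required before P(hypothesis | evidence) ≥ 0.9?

4

Prior odds = 0.0007/0.9993 = 7/9993.
Bayes factor of the evidence already in hand = 1.8.
Odds after that evidence = (7/9993) × 1.8 = 21/16655.
Target odds = 0.9/0.1 = 9.
Need 10ⁿ ≥ 9 ÷ (21/16655) = 49965/7.
10³ = 1000 falls short of 49965/7 but 10⁴ = 10000 reaches it, so n = 4.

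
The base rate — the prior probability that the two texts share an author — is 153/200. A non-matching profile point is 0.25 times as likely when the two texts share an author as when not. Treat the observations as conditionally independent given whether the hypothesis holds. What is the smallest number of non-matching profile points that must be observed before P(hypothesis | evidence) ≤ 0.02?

Prior odds: 0.765 ÷ 0.235 = 153/47.
Likelihood ratio per non-matching profile point = 0.25.
Target odds: 0.02 ÷ 0.98 = 1/49.
Need (153/47) × 0.25ⁿ ≤ 1/49, i.e. 0.25ⁿ ≤ 47/7497.
0.25³ = 0.015625 is still above 47/7497 but 0.25⁴ = 0.00390625 is at or below it, so n = 4.

4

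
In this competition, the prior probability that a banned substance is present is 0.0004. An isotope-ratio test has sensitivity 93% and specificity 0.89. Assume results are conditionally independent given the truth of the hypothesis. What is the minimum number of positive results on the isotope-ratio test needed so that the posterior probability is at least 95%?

Prior odds: 0.0004 ÷ 0.9996 = 1/2499.
False-positive rate = 1 − 0.89 = 0.11; likelihood ratio of a positive = 0.93/0.11 = 93/11.
Target odds: 0.95 ÷ 0.05 = 19.
Need (1/2499) × (93/11)ⁿ ≥ 19, i.e. (93/11)ⁿ ≥ 47481.
(93/11)⁵ ≈43196.8 falls short of 47481 but (93/11)⁶ ≈365209 reaches it, so n = 6.

6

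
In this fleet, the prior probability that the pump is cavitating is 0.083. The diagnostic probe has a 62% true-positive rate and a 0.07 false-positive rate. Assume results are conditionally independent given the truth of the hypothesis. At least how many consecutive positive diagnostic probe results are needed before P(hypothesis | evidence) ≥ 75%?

2

Prior odds: 0.083 ÷ 0.917 = 83/917.
Likelihood ratio of a positive result = 0.62/0.07 = 62/7.
Target posterior odds = 0.75/0.25 = 3.
Require (62/7)ⁿ ≥ 3 ÷ (83/917) = 2751/83.
(62/7)¹ = 62/7 falls short of 2751/83 but (62/7)² = 3844/49 reaches it, so n = 2.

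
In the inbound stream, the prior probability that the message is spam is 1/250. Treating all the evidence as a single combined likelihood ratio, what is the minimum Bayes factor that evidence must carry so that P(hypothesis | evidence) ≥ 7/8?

Prior odds = 0.004/0.996 = 1/249.
Target odds = 0.875/0.125 = 7.
Required Bayes factor = 7 ÷ (1/249) = 1743.

1743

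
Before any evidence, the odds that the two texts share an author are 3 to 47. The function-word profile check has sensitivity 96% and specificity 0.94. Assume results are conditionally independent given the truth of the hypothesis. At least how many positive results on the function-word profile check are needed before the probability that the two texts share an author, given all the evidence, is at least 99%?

3

Prior odds = 3/47.
False-positive rate = 1 − 0.94 = 0.06; likelihood ratio of a positive = 0.96/0.06 = 16.
Target posterior odds = 0.99/0.01 = 99.
Need (3/47) × 16ⁿ ≥ 99, i.e. 16ⁿ ≥ 1551.
16² = 256 falls short of 1551 but 16³ = 4096 reaches it, so n = 3.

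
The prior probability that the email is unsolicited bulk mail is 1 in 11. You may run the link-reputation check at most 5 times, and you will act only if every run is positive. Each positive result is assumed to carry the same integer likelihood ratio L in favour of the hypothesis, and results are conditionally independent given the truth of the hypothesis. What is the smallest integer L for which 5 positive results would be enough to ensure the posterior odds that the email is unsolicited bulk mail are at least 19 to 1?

Prior odds = (1/11)/(10/11) = 0.1.
Target odds = 19.
Need L⁵ ≥ 19 ÷ 0.1 = 190.
2⁵ = 32 < 190 ≤ 243 = 3⁵, so L = 3.

3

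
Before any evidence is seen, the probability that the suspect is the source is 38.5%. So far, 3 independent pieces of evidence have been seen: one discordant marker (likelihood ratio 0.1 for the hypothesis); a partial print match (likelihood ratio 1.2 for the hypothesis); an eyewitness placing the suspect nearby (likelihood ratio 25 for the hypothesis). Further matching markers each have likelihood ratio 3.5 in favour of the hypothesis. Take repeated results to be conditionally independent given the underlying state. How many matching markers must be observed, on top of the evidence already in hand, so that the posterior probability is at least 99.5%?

4

Prior odds = 0.385/0.615 = 77/123.
Combined Bayes factor of the evidence already in hand = 0.1 × 1.2 × 25 = 3.
Odds after that evidence = (77/123) × 3 = 77/41.
Target odds = 0.995/0.005 = 199.
Need 3.5ⁿ ≥ 199 ÷ (77/41) = 8159/77.
3.5³ = 42.875 falls short of 8159/77 but 3.5⁴ = 150.0625 reaches it, so n = 4.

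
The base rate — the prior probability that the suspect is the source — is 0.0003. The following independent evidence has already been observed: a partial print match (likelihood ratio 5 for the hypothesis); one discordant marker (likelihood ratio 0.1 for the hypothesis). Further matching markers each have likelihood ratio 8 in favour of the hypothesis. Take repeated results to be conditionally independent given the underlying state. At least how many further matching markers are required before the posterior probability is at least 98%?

7

Prior odds = 0.0003/0.9997 = 3/9997.
Combined Bayes factor of the evidence already in hand = 5 × 0.1 = 0.5.
Odds after that evidence = (3/9997) × 0.5 = 3/19994.
Target odds = 0.98/0.02 = 49.
Need 8ⁿ ≥ 49 ÷ (3/19994) = 979706/3.
8⁶ = 262144 falls short of 979706/3 but 8⁷ = 2097152 reaches it, so n = 7.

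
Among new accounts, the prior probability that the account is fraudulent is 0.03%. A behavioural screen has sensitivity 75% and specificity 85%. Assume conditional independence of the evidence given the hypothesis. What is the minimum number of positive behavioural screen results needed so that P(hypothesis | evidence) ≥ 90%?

Prior odds: 0.0003 ÷ 0.9997 = 3/9997.
False-positive rate = 1 − 0.85 = 0.15; likelihood ratio of a positive = 0.75/0.15 = 5.
Target posterior odds = 0.9/0.1 = 9.
Require 5ⁿ ≥ 9 ÷ (3/9997) = 29991.
5⁶ = 15625 falls short of 29991 but 5⁷ = 78125 reaches it, so n = 7.

7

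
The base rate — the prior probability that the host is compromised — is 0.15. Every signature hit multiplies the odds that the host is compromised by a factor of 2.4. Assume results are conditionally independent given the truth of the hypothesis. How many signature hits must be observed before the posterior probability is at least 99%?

Prior odds = 0.15/0.85 = 3/17.
Likelihood ratio per signature hit = 2.4.
Target posterior odds = 0.99/0.01 = 99.
Need (3/17) × 2.4ⁿ ≥ 99, i.e. 2.4ⁿ ≥ 561.
2.4⁷ = 35831808/78125 falls short of 561 but 2.4⁸ = 429981696/390625 reaches it, so n = 8.

8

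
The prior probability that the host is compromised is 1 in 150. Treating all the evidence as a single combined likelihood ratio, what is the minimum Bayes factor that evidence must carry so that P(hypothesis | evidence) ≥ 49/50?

7301

Prior odds = (1/150)/(149/150) = 1/149.
Target odds = 0.98/0.02 = 49.
Required Bayes factor = 49 ÷ (1/149) = 7301.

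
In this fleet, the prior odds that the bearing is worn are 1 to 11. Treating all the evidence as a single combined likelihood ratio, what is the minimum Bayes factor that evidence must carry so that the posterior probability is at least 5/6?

55

Prior odds = 1/11.
Target odds = (5/6)/(1/6) = 5.
Required Bayes factor = 5 ÷ (1/11) = 55.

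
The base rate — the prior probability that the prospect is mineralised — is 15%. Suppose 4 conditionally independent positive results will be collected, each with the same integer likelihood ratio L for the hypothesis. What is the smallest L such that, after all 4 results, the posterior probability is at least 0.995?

Prior odds = 0.15/0.85 = 3/17.
Target odds = 0.995/0.005 = 199.
Need L⁴ ≥ 199 ÷ (3/17) = 3383/3.
5⁴ = 625 < 3383/3 ≤ 1296 = 6⁴, so L = 6.

6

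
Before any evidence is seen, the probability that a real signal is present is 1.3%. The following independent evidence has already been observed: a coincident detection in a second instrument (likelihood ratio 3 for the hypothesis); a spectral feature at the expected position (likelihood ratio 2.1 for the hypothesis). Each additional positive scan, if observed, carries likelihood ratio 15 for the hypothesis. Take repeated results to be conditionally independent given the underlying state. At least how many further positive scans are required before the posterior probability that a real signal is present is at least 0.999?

Prior odds = 0.013/0.987 = 13/987.
Combined Bayes factor of the evidence already in hand = 3 × 2.1 = 6.3.
Odds after that evidence = (13/987) × 6.3 = 39/470.
Target odds = 0.999/0.001 = 999.
Need 15ⁿ ≥ 999 ÷ (39/470) = 156510/13.
15³ = 3375 falls short of 156510/13 but 15⁴ = 50625 reaches it, so n = 4.

4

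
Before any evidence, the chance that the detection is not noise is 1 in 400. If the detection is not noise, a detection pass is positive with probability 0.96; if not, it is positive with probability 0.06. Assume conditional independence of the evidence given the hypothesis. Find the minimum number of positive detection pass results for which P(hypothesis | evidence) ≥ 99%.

4

Prior odds = 0.0025/0.9975 = 1/399.
Likelihood ratio of a positive = 0.96/0.06 = 16.
Target posterior odds = 0.99/0.01 = 99.
Need (1/399) × 16ⁿ ≥ 99, i.e. 16ⁿ ≥ 39501.
16³ = 4096 falls short of 39501 but 16⁴ = 65536 reaches it, so n = 4.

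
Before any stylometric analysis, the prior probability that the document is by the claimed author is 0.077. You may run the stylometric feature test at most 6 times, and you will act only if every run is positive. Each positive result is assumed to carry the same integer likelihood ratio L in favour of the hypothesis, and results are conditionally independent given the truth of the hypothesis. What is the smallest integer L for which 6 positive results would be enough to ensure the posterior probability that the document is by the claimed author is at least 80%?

2

Prior odds = 0.077/0.923 = 77/923.
Target odds = 0.8/0.2 = 4.
Need L⁶ ≥ 4 ÷ (77/923) = 3692/77.
1⁶ = 1 < 3692/77 ≤ 64 = 2⁶, so L = 2.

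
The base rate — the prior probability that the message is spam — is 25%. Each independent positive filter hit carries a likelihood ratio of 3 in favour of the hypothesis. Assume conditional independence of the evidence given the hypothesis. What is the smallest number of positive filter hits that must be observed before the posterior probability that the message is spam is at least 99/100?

Prior odds: 0.25 ÷ 0.75 = 1/3.
Likelihood ratio per positive filter hit = 3.
Target odds: 0.99 ÷ 0.01 = 99.
Require 3ⁿ ≥ 99 ÷ (1/3) = 297.
3⁵ = 243 falls short of 297 but 3⁶ = 729 reaches it, so n = 6.

6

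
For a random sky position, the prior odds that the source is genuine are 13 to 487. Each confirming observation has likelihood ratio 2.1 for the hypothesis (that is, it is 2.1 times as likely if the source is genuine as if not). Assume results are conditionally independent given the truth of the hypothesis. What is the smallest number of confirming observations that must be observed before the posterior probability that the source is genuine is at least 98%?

11

Prior odds = 13/487.
Likelihood ratio per confirming observation = 2.1.
Target odds: 0.98 ÷ 0.02 = 49.
Need (13/487) × 2.1ⁿ ≥ 49, i.e. 2.1ⁿ ≥ 23863/13.
2.1¹⁰ ≈1667.99 falls short of 23863/13 but 2.1¹¹ ≈3502.78 reaches it, so n = 11.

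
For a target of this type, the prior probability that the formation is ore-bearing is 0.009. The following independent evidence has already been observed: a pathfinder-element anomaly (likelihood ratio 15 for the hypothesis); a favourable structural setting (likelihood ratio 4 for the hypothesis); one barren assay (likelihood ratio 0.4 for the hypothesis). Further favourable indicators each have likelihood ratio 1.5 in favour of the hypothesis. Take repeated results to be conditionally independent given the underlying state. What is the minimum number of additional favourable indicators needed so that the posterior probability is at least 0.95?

12

Prior odds = 0.009/0.991 = 9/991.
Combined Bayes factor of the evidence already in hand = 15 × 4 × 0.4 = 24.
Odds after that evidence = (9/991) × 24 = 216/991.
Target odds = 0.95/0.05 = 19.
Need 1.5ⁿ ≥ 19 ÷ (216/991) = 18829/216.
1.5¹¹ = 177147/2048 falls short of 18829/216 but 1.5¹² = 531441/4096 reaches it, so n = 12.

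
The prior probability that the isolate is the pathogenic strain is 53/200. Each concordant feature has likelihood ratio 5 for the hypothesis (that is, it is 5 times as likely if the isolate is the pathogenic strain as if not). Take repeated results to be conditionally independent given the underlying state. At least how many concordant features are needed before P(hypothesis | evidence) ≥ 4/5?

2

Prior odds: 0.265 ÷ 0.735 = 53/147.
Likelihood ratio per concordant feature = 5.
Target odds: 0.8 ÷ 0.2 = 4.
Need (53/147) × 5ⁿ ≥ 4, i.e. 5ⁿ ≥ 588/53.
5¹ = 5 falls short of 588/53 but 5² = 25 reaches it, so n = 2.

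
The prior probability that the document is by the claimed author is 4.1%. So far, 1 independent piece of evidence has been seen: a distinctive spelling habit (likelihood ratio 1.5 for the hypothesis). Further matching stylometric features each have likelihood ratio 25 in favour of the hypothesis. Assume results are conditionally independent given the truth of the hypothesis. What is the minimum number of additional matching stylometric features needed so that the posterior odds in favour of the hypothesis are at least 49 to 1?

3

Prior odds = 0.041/0.959 = 41/959.
Bayes factor of the evidence already in hand = 1.5.
Odds after that evidence = (41/959) × 1.5 = 123/1918.
Target odds = 49.
Need 25ⁿ ≥ 49 ÷ (123/1918) = 93982/123.
25² = 625 falls short of 93982/123 but 25³ = 15625 reaches it, so n = 3.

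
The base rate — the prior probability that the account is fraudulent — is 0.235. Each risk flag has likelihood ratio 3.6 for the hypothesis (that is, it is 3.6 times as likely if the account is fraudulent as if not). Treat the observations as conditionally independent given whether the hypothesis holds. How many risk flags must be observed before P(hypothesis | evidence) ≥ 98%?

4

Prior odds: 0.235 ÷ 0.765 = 47/153.
Likelihood ratio per risk flag = 3.6.
Target odds: 0.98 ÷ 0.02 = 49.
Need (47/153) × 3.6ⁿ ≥ 49, i.e. 3.6ⁿ ≥ 7497/47.
3.6³ = 46.656 falls short of 7497/47 but 3.6⁴ = 167.9616 reaches it, so n = 4.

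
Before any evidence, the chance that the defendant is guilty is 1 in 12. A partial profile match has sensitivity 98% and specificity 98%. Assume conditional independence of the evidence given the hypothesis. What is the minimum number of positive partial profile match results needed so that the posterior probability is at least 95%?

2

Prior odds = (1/12)/(11/12) = 1/11.
False-positive rate = 1 − 0.98 = 0.02; likelihood ratio of a positive = 0.98/0.02 = 49.
Target odds: 0.95 ÷ 0.05 = 19.
Require 49ⁿ ≥ 19 ÷ (1/11) = 209.
49¹ = 49 falls short of 209 but 49² = 2401 reaches it, so n = 2.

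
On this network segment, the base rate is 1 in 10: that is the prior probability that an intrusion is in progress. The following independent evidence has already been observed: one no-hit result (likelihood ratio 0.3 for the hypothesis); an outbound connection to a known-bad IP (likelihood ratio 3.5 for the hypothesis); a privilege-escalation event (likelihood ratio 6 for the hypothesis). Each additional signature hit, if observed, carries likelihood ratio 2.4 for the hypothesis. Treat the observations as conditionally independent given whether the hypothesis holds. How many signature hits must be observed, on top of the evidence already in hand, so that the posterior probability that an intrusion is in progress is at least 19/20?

4

Prior odds = 0.1/0.9 = 1/9.
Combined Bayes factor of the evidence already in hand = 0.3 × 3.5 × 6 = 6.3.
Odds after that evidence = (1/9) × 6.3 = 0.7.
Target odds = 0.95/0.05 = 19.
Need 2.4ⁿ ≥ 19 ÷ 0.7 = 190/7.
2.4³ = 13.824 falls short of 190/7 but 2.4⁴ = 33.1776 reaches it, so n = 4.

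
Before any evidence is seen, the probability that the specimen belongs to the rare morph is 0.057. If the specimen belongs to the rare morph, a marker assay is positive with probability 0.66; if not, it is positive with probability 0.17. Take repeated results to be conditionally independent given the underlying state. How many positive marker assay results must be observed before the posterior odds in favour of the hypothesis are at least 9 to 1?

Prior odds = 0.057/0.943 = 57/943.
Likelihood ratio of a positive = 0.66/0.17 = 66/17.
Target odds = 9.
Need (57/943) × (66/17)ⁿ ≥ 9, i.e. (66/17)ⁿ ≥ 2829/19.
(66/17)³ = 287496/4913 falls short of 2829/19 but (66/17)⁴ = 18974736/83521 reaches it, so n = 4.

4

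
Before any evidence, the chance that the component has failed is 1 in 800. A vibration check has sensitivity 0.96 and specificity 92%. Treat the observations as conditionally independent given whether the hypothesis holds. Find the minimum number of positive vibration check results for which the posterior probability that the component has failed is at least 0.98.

5

Prior odds = 0.00125/0.99875 = 1/799.
False-positive rate = 1 − 0.92 = 0.08; likelihood ratio of a positive = 0.96/0.08 = 12.
Target odds: 0.98 ÷ 0.02 = 49.
Require 12ⁿ ≥ 49 ÷ (1/799) = 39151.
12⁴ = 20736 falls short of 39151 but 12⁵ = 248832 reaches it, so n = 5.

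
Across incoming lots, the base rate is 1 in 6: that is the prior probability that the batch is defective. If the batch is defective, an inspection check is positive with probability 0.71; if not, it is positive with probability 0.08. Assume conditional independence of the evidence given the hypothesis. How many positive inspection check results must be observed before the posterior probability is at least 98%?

3

Prior odds: (1/6) ÷ (5/6) = 0.2.
Likelihood ratio of a positive = 0.71/0.08 = 8.875.
Target odds: 0.98 ÷ 0.02 = 49.
Require 8.875ⁿ ≥ 49 ÷ 0.2 = 245.
8.875² = 78.765625 falls short of 245 but 8.875³ = 357911/512 reaches it, so n = 3.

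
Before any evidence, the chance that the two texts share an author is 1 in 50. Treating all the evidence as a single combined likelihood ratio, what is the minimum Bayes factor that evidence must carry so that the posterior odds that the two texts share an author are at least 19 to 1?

Prior odds = 0.02/0.98 = 1/49.
Target odds = 19.
Required Bayes factor = 19 ÷ (1/49) = 931.

931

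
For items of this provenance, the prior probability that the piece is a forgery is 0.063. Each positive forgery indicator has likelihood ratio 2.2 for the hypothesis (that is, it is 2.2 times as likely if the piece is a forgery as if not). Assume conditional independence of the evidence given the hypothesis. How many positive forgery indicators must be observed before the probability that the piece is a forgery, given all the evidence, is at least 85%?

Prior odds = 0.063/0.937 = 63/937.
Likelihood ratio per positive forgery indicator = 2.2.
Target posterior odds = 0.85/0.15 = 17/3.
Require 2.2ⁿ ≥ 17/3 ÷ (63/937) = 15929/189.
2.2⁵ = 51.53632 falls short of 15929/189 but 2.2⁶ = 1771561/15625 reaches it, so n = 6.

6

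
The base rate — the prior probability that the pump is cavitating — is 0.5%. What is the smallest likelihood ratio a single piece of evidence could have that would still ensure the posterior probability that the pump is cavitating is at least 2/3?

Prior odds = 0.005/0.995 = 1/199.
Target odds = (2/3)/(1/3) = 2.
Required Bayes factor = 2 ÷ (1/199) = 398.

398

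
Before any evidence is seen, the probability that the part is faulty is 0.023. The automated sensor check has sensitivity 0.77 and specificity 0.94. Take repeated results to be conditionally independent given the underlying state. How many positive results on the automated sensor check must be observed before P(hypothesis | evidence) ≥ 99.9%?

5

Prior odds = 0.023/0.977 = 23/977.
False-positive rate = 1 − 0.94 = 0.06; likelihood ratio of a positive = 0.77/0.06 = 77/6.
Target posterior odds = 0.999/0.001 = 999.
Require (77/6)ⁿ ≥ 999 ÷ (23/977) = 976023/23.
(77/6)⁴ = 35153041/1296 falls short of 976023/23 but (77/6)⁵ ≈348095 reaches it, so n = 5.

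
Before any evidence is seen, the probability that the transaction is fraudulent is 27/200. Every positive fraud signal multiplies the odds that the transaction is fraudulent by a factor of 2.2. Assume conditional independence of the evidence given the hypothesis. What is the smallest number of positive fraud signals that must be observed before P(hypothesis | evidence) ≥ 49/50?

8

Prior odds: 0.135 ÷ 0.865 = 27/173.
Likelihood ratio per positive fraud signal = 2.2.
Target odds: 0.98 ÷ 0.02 = 49.
Need (27/173) × 2.2ⁿ ≥ 49, i.e. 2.2ⁿ ≥ 8477/27.
2.2⁷ = 19487171/78125 falls short of 8477/27 but 2.2⁸ = 214358881/390625 reaches it, so n = 8.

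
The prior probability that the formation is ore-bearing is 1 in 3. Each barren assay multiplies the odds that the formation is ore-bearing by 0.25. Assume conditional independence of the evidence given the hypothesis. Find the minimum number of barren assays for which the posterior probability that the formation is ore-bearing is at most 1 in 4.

1

Prior odds = (1/3)/(2/3) = 0.5.
Likelihood ratio per barren assay = 0.25.
Target odds: 0.25 ÷ 0.75 = 1/3.
Require 0.25ⁿ ≤ 1/3 ÷ 0.5 = 2/3.
0.25¹ = 0.25, which is already at or below the required 2/3; so n = 1.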